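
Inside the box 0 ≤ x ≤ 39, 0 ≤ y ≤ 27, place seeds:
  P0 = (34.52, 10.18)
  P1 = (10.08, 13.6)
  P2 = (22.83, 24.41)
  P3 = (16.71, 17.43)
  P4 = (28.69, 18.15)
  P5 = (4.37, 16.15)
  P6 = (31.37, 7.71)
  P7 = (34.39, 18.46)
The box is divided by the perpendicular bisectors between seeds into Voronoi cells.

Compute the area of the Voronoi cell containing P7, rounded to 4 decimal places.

Area of P7's cell: 95.9661

1. box [0,39]×[0,27]: [(0, 0) (39, 0) (39, 27) (0, 27)]
2. ⊥bis P7·P0 via (34.455,14.32): [(0, 13.779) (39, 14.3914) (39, 27) (0, 27)]  |A|=503.6772
3. ⊥bis P7·P1 via (22.235,16.03): [(22.614, 14.1341) (39, 14.3914) (39, 27) (20.0419, 27)]  |A|=225.259
4. ⊥bis P7·P2 via (28.61,21.435): [(24.8704, 14.1695) (39, 14.3914) (39, 27) (31.4743, 27)]  |A|=137.3564
5. ⊥bis P7·P3 via (25.55,17.945): [(25.6785, 15.7395) (25.7691, 14.1836) (39, 14.3914) (39, 27) (31.4743, 27)]  |A|=136.6566
6. ⊥bis P7·P4 via (31.54,18.305): [(31.106, 26.2844) (31.759, 14.2777) (39, 14.3914) (39, 27) (31.4743, 27)]  |A|=95.9661
7. ⊥bis P7·P5 via (19.38,17.305): [(31.106, 26.2844) (31.759, 14.2777) (39, 14.3914) (39, 27) (31.4743, 27)]  |A|=95.9661
8. ⊥bis P7·P6 via (32.88,13.085): [(31.106, 26.2844) (31.759, 14.2777) (39, 14.3914) (39, 27) (31.4743, 27)]  |A|=95.9661
9. canonical 5-gon: [(31.106, 26.2844) (31.759, 14.2777) (39, 14.3914) (39, 27) (31.4743, 27)]
10. shoelace: 95.9661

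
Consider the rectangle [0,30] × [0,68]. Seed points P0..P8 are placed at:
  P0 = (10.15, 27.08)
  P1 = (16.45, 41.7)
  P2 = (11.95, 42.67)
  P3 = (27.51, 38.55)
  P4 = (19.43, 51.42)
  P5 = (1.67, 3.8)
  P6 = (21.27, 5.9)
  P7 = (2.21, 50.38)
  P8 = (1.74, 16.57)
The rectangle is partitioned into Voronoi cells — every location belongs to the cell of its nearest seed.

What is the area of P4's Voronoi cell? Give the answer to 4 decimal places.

Area of P4's cell: 408.3122

1. box [0,30]×[0,68]: [(0, 0) (30, 0) (30, 68) (0, 68)]
2. ⊥bis P4·P0 via (14.79,39.25): [(0, 44.8889) (30, 33.451) (30, 68) (0, 68)]  |A|=864.902
3. ⊥bis P4·P1 via (17.94,46.56): [(0, 52.0601) (30, 42.8626) (30, 68) (0, 68)]  |A|=616.1593
4. ⊥bis P4·P2 via (15.69,47.045): [(0, 60.4577) (15.3164, 47.3643) (30, 42.8626) (30, 68) (0, 68)]  |A|=551.8487
5. ⊥bis P4·P3 via (23.47,44.985): [(0, 60.4577) (15.3164, 47.3643) (23.3411, 44.9041) (30, 49.0846) (30, 68) (0, 68)]  |A|=531.1328
6. ⊥bis P4·P5 via (10.55,27.61): [(0, 60.4577) (15.3164, 47.3643) (23.3411, 44.9041) (30, 49.0846) (30, 68) (0, 68)]  |A|=531.1328
7. ⊥bis P4·P6 via (20.35,28.66): [(0, 60.4577) (15.3164, 47.3643) (23.3411, 44.9041) (30, 49.0846) (30, 68) (0, 68)]  |A|=531.1328
8. ⊥bis P4·P7 via (10.82,50.9): [(10.8004, 51.2249) (15.3164, 47.3643) (23.3411, 44.9041) (30, 49.0846) (30, 68) (9.7872, 68)]  |A|=408.3122
9. ⊥bis P4·P8 via (10.585,33.995): [(10.8004, 51.2249) (15.3164, 47.3643) (23.3411, 44.9041) (30, 49.0846) (30, 68) (9.7872, 68)]  |A|=408.3122
10. canonical 6-gon: [(10.8004, 51.2249) (15.3164, 47.3643) (23.3411, 44.9041) (30, 49.0846) (30, 68) (9.7872, 68)]
11. shoelace: 408.3122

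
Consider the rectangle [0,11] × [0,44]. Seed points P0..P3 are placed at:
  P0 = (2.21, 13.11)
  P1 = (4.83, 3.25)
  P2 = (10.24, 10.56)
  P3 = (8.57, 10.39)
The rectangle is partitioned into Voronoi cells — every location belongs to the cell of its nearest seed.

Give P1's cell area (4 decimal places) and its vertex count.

1. box [0,11]×[0,44]: [(0, 0) (11, 0) (11, 44) (0, 44)]
2. ⊥bis P1·P0 via (3.52,8.18): [(0, 7.2447) (0, 0) (11, 0) (11, 10.1676)]  |A|=95.7674
3. ⊥bis P1·P2 via (7.535,6.905): [(5.2066, 8.6282) (0, 7.2447) (0, 0) (11, 0) (11, 4.3406)]  |A|=78.8885
4. ⊥bis P1·P3 via (6.7,6.82): [(9.9504, 5.1174) (3.9072, 8.2829) (0, 7.2447) (0, 0) (11, 0) (11, 4.3406)]  |A|=75.7886
5. canonical 6-gon: [(9.9504, 5.1174) (3.9072, 8.2829) (0, 7.2447) (0, 0) (11, 0) (11, 4.3406)]
6. shoelace: 75.7886

Area of P1's cell: 75.7886 (6 vertices)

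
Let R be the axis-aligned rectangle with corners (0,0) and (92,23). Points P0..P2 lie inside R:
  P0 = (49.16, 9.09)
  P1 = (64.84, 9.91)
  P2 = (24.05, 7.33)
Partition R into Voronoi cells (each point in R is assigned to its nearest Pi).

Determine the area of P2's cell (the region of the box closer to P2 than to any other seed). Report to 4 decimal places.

1. box [0,92]×[0,23]: [(0, 0) (92, 0) (92, 23) (0, 23)]
2. ⊥bis P2·P0 via (36.605,8.21): [(0, 0) (37.1805, 0) (35.5683, 23) (0, 23)]  |A|=836.6112
3. ⊥bis P2·P1 via (44.445,8.62): [(0, 0) (37.1805, 0) (35.5683, 23) (0, 23)]  |A|=836.6112
4. canonical 4-gon: [(0, 0) (37.1805, 0) (35.5683, 23) (0, 23)]
5. shoelace: 836.6112

Area of P2's cell: 836.6112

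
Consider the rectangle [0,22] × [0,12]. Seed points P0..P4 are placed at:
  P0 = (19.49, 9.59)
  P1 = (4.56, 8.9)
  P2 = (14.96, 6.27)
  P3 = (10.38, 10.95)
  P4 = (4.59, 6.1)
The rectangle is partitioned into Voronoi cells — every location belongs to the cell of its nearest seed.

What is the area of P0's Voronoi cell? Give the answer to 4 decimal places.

Area of P0's cell: 40.5469

1. box [0,22]×[0,12]: [(0, 0) (22, 0) (22, 12) (0, 12)]
2. ⊥bis P0·P1 via (12.025,9.245): [(12.4523, 0) (22, 0) (22, 12) (11.8977, 12)]  |A|=117.9004
3. ⊥bis P0·P2 via (17.225,7.93): [(22, 1.4147) (22, 12) (14.2421, 12)]  |A|=41.0596
4. ⊥bis P0·P3 via (14.935,10.27): [(15.0323, 10.9218) (22, 1.4147) (22, 12) (15.1933, 12)]  |A|=40.5469
5. ⊥bis P0·P4 via (12.04,7.845): [(15.0323, 10.9218) (22, 1.4147) (22, 12) (15.1933, 12)]  |A|=40.5469
6. canonical 4-gon: [(15.0323, 10.9218) (22, 1.4147) (22, 12) (15.1933, 12)]
7. shoelace: 40.5469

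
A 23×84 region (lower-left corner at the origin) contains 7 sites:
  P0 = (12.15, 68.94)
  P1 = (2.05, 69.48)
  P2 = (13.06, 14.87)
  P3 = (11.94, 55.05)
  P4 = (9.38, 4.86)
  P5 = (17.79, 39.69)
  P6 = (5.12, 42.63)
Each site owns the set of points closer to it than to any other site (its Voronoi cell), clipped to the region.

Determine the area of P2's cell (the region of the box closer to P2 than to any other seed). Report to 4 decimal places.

Area of P2's cell: 402.7421

1. box [0,23]×[0,84]: [(0, 0) (23, 0) (23, 84) (0, 84)]
2. ⊥bis P2·P0 via (12.605,41.905): [(0, 41.6929) (0, 0) (23, 0) (23, 42.0799)]  |A|=963.3873
3. ⊥bis P2·P1 via (7.555,42.175): [(5.6339, 41.7877) (0, 40.6518) (0, 0) (23, 0) (23, 42.0799)]  |A|=960.4548
4. ⊥bis P2·P3 via (12.5,34.96): [(0, 34.6116) (0, 0) (23, 0) (23, 35.2527)]  |A|=803.4389
5. ⊥bis P2·P4 via (11.22,9.865): [(0, 34.6116) (0, 13.9898) (23, 5.5343) (23, 35.2527)]  |A|=578.9114
6. ⊥bis P2·P5 via (15.425,27.28): [(0, 30.2196) (0, 13.9898) (23, 5.5343) (23, 25.8364)]  |A|=420.1165
7. ⊥bis P2·P6 via (9.09,28.75): [(8.5387, 28.5923) (0, 26.1501) (0, 13.9898) (23, 5.5343) (23, 25.8364)]  |A|=402.7421
8. canonical 5-gon: [(8.5387, 28.5923) (0, 26.1501) (0, 13.9898) (23, 5.5343) (23, 25.8364)]
9. shoelace: 402.7421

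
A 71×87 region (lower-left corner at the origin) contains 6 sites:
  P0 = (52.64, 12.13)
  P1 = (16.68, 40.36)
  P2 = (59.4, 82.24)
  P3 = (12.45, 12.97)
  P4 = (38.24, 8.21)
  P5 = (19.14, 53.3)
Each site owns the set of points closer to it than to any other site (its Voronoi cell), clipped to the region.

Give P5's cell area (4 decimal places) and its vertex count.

1. box [0,71]×[0,87]: [(0, 0) (71, 0) (71, 87) (0, 87)]
2. ⊥bis P5·P0 via (35.89,32.715): [(0, 3.5113) (71, 61.284) (71, 87) (0, 87)]  |A|=3876.7663
3. ⊥bis P5·P1 via (17.91,46.83): [(0, 50.2348) (46.5463, 41.386) (71, 61.284) (71, 87) (0, 87)]  |A|=2789.3636
4. ⊥bis P5·P2 via (39.27,67.77): [(0, 50.2348) (46.5463, 41.386) (53.9216, 47.3873) (25.4469, 87) (0, 87)]  |A|=1667.5306
5. ⊥bis P5·P3 via (15.795,33.135): [(0, 50.2348) (46.5463, 41.386) (53.9216, 47.3873) (25.4469, 87) (0, 87)]  |A|=1667.5306
6. ⊥bis P5·P4 via (28.69,30.755): [(0, 50.2348) (46.5463, 41.386) (53.9216, 47.3873) (25.4469, 87) (0, 87)]  |A|=1667.5306
7. canonical 5-gon: [(0, 50.2348) (46.5463, 41.386) (53.9216, 47.3873) (25.4469, 87) (0, 87)]
8. shoelace: 1667.5306

Area of P5's cell: 1667.5306 (5 vertices)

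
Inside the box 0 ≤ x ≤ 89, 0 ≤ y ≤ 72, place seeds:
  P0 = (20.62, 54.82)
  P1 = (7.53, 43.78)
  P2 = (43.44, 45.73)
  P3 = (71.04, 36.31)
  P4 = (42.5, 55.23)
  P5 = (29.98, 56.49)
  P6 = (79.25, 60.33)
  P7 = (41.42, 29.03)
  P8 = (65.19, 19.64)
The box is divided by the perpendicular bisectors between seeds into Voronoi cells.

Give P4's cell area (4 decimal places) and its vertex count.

1. box [0,89]×[0,72]: [(0, 0) (89, 0) (89, 72) (0, 72)]
2. ⊥bis P4·P0 via (31.56,55.025): [(32.5911, 0) (89, 0) (89, 72) (31.2419, 72)]  |A|=4110.0119
3. ⊥bis P4·P1 via (25.015,49.505): [(32.067, 27.9671) (41.2241, 0) (89, 0) (89, 72) (31.2419, 72)]  |A|=3989.2919
4. ⊥bis P4·P2 via (42.97,50.48): [(31.6661, 49.3615) (89, 55.0345) (89, 72) (31.2419, 72)]  |A|=1140.1255
5. ⊥bis P4·P3 via (56.77,45.77): [(31.6661, 49.3615) (61.0803, 52.272) (74.1586, 72) (31.2419, 72)]  |A|=756.8952
6. ⊥bis P4·P5 via (36.24,55.86): [(35.6254, 49.7533) (61.0803, 52.272) (74.1586, 72) (37.8643, 72)]  |A|=638.3325
7. ⊥bis P4·P6 via (60.875,57.78): [(35.6254, 49.7533) (61.0803, 52.272) (61.5426, 52.9693) (58.9016, 72) (37.8643, 72)]  |A|=493.1564
8. ⊥bis P4·P7 via (41.96,42.13): [(35.6254, 49.7533) (61.0803, 52.272) (61.5426, 52.9693) (58.9016, 72) (37.8643, 72)]  |A|=493.1564
9. ⊥bis P4·P8 via (53.845,37.435): [(35.6254, 49.7533) (61.0803, 52.272) (61.5426, 52.9693) (58.9016, 72) (37.8643, 72)]  |A|=493.1564
10. canonical 5-gon: [(35.6254, 49.7533) (61.0803, 52.272) (61.5426, 52.9693) (58.9016, 72) (37.8643, 72)]
11. shoelace: 493.1564

Area of P4's cell: 493.1564 (5 vertices)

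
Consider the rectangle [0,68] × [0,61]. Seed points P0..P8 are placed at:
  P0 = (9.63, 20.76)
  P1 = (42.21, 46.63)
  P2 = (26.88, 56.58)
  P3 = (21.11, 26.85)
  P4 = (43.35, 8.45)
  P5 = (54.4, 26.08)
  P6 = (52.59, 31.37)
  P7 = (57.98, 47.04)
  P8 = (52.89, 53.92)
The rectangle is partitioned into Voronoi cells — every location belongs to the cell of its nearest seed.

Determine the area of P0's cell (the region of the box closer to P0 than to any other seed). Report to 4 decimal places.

1. box [0,68]×[0,61]: [(0, 0) (68, 0) (68, 61) (0, 61)]
2. ⊥bis P0·P1 via (25.92,33.695): [(0, 0) (52.6754, 0) (4.2386, 61) (0, 61)]  |A|=1735.8755
3. ⊥bis P0·P2 via (18.255,38.67): [(0, 47.4611) (0, 0) (52.6754, 0) (24.2695, 35.7736)]  |A|=1518.1223
4. ⊥bis P0·P3 via (15.37,23.805): [(3.7886, 45.6367) (0, 47.4611) (0, 0) (27.9983, 0)]  |A|=728.7785
5. ⊥bis P0·P4 via (26.49,14.605): [(23.9465, 7.6378) (3.7886, 45.6367) (0, 47.4611) (0, 0) (21.1582, 0)]  |A|=702.6572
6. ⊥bis P0·P5 via (32.015,23.42): [(23.9465, 7.6378) (3.7886, 45.6367) (0, 47.4611) (0, 0) (21.1582, 0)]  |A|=702.6572
7. ⊥bis P0·P6 via (31.11,26.065): [(23.9465, 7.6378) (3.7886, 45.6367) (0, 47.4611) (0, 0) (21.1582, 0)]  |A|=702.6572
8. ⊥bis P0·P7 via (33.805,33.9): [(23.9465, 7.6378) (3.7886, 45.6367) (0, 47.4611) (0, 0) (21.1582, 0)]  |A|=702.6572
9. ⊥bis P0·P8 via (31.26,37.34): [(23.9465, 7.6378) (3.7886, 45.6367) (0, 47.4611) (0, 0) (21.1582, 0)]  |A|=702.6572
10. canonical 5-gon: [(23.9465, 7.6378) (3.7886, 45.6367) (0, 47.4611) (0, 0) (21.1582, 0)]
11. shoelace: 702.6572

Area of P0's cell: 702.6572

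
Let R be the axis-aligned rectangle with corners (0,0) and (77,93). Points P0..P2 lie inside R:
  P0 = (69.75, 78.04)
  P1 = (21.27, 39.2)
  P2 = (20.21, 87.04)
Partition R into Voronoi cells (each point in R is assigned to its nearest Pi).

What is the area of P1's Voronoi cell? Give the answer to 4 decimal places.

Area of P1's cell: 4091.6650

1. box [0,77]×[0,93]: [(0, 0) (77, 0) (77, 93) (0, 93)]
2. ⊥bis P1·P0 via (45.51,58.62): [(0, 0) (77, 0) (77, 19.3143) (17.9663, 93) (0, 93)]  |A|=4986.0284
3. ⊥bis P1·P2 via (20.74,63.12): [(0, 62.6605) (0, 0) (77, 0) (77, 19.3143) (41.5357, 63.5808)]  |A|=4091.665
4. canonical 5-gon: [(0, 62.6605) (0, 0) (77, 0) (77, 19.3143) (41.5357, 63.5808)]
5. shoelace: 4091.665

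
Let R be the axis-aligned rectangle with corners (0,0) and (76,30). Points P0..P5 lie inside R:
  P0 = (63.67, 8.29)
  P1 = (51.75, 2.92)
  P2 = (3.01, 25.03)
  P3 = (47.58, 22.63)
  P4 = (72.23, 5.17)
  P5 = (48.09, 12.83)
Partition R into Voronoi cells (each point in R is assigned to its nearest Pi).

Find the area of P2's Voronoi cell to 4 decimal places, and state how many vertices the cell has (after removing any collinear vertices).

Area of P2's cell: 714.9453 (5 vertices)

1. box [0,76]×[0,30]: [(0, 0) (76, 0) (76, 30) (0, 30)]
2. ⊥bis P2·P0 via (33.34,16.66): [(0, 0) (28.7424, 0) (37.0214, 30) (0, 30)]  |A|=986.457
3. ⊥bis P2·P1 via (27.38,13.975): [(0, 0) (21.0405, 0) (34.6494, 30) (0, 30)]  |A|=835.3492
4. ⊥bis P2·P3 via (25.295,23.83): [(0, 0) (21.0405, 0) (24.412, 7.4323) (25.6272, 30) (0, 30)]  |A|=733.5439
5. ⊥bis P2·P4 via (37.62,15.1): [(0, 0) (21.0405, 0) (24.412, 7.4323) (25.6272, 30) (0, 30)]  |A|=733.5439
6. ⊥bis P2·P5 via (25.55,18.93): [(0, 0) (20.427, 0) (24.9023, 16.5366) (25.6272, 30) (0, 30)]  |A|=714.9453
7. canonical 5-gon: [(0, 0) (20.427, 0) (24.9023, 16.5366) (25.6272, 30) (0, 30)]
8. shoelace: 714.9453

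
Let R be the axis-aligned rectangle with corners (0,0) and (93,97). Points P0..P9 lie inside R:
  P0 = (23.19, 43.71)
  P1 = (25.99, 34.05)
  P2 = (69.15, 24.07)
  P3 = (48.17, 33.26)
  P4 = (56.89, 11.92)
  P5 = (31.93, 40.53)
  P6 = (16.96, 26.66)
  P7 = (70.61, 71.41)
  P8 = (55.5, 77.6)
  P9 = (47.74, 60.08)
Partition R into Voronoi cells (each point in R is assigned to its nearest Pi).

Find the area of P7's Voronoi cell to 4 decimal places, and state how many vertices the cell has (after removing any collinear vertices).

Area of P7's cell: 1384.8637 (5 vertices)

1. box [0,93]×[0,97]: [(0, 0) (93, 0) (93, 97) (0, 97)]
2. ⊥bis P7·P0 via (46.9,57.56): [(80.5232, 0) (93, 0) (93, 97) (23.8615, 97)]  |A|=3958.3446
3. ⊥bis P7·P1 via (48.3,52.73): [(53.0013, 47.1152) (92.4504, 0) (93, 0) (93, 97) (23.8615, 97)]  |A|=3677.3676
4. ⊥bis P7·P2 via (69.88,47.74): [(52.3199, 48.2816) (93, 47.027) (93, 97) (23.8615, 97)]  |A|=2700.6145
5. ⊥bis P7·P3 via (59.39,52.335): [(45.0119, 60.7923) (67.0537, 47.8272) (93, 47.027) (93, 97) (23.8615, 97)]  |A|=2610.1098
6. ⊥bis P7·P4 via (63.75,41.665): [(45.0119, 60.7923) (67.0537, 47.8272) (93, 47.027) (93, 97) (23.8615, 97)]  |A|=2610.1098
7. ⊥bis P7·P5 via (51.27,55.97): [(38.4445, 72.0352) (49.5523, 58.1216) (67.0537, 47.8272) (93, 47.027) (93, 97) (23.8615, 97)]  |A|=2593.356
8. ⊥bis P7·P6 via (43.785,49.035): [(38.4445, 72.0352) (49.5523, 58.1216) (67.0537, 47.8272) (93, 47.027) (93, 97) (23.8615, 97)]  |A|=2593.356
9. ⊥bis P7·P8 via (63.055,74.505): [(55.0247, 54.9027) (67.0537, 47.8272) (93, 47.027) (93, 97) (72.2704, 97)]  |A|=1472.1813
10. ⊥bis P7·P9 via (59.175,65.745): [(59.3345, 65.4231) (68.0671, 47.7959) (93, 47.027) (93, 97) (72.2704, 97)]  |A|=1384.8637
11. canonical 5-gon: [(59.3345, 65.4231) (68.0671, 47.7959) (93, 47.027) (93, 97) (72.2704, 97)]
12. shoelace: 1384.8637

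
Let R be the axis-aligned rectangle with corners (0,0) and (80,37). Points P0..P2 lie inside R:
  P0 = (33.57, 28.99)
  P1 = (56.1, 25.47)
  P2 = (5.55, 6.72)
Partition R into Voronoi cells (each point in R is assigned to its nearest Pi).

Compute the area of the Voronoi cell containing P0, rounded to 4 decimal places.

Area of P0's cell: 903.6768

1. box [0,80]×[0,37]: [(0, 0) (80, 0) (80, 37) (0, 37)]
2. ⊥bis P0·P1 via (44.835,27.23): [(0, 0) (40.5807, 0) (46.3614, 37) (0, 37)]  |A|=1608.4292
3. ⊥bis P0·P2 via (19.56,17.855): [(33.751, 0) (40.5807, 0) (46.3614, 37) (4.3438, 37)]  |A|=903.6768
4. canonical 4-gon: [(33.751, 0) (40.5807, 0) (46.3614, 37) (4.3438, 37)]
5. shoelace: 903.6768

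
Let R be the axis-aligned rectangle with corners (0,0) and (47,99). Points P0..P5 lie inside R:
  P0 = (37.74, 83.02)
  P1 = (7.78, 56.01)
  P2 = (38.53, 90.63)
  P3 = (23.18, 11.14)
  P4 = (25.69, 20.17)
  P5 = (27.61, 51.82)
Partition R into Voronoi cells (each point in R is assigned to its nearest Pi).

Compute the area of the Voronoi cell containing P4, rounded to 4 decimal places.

1. box [0,47]×[0,99]: [(0, 0) (47, 0) (47, 99) (0, 99)]
2. ⊥bis P4·P0 via (31.715,51.595): [(0, 57.6756) (0, 0) (47, 0) (47, 48.6645)]  |A|=2498.9915
3. ⊥bis P4·P1 via (16.735,38.09): [(40.4202, 49.926) (0, 29.7272) (0, 0) (47, 0) (47, 48.6645)]  |A|=1934.1511
4. ⊥bis P4·P2 via (32.11,55.4): [(40.4202, 49.926) (0, 29.7272) (0, 0) (47, 0) (47, 48.6645)]  |A|=1934.1511
5. ⊥bis P4·P3 via (24.435,15.655): [(40.4202, 49.926) (0, 29.7272) (0, 22.447) (47, 9.3828) (47, 48.6645)]  |A|=1186.151
6. ⊥bis P4·P5 via (26.65,35.995): [(14.0698, 36.7582) (0, 29.7272) (0, 22.447) (47, 9.3828) (47, 34.7605)]  |A|=897.2793
7. canonical 5-gon: [(14.0698, 36.7582) (0, 29.7272) (0, 22.447) (47, 9.3828) (47, 34.7605)]
8. shoelace: 897.2793

Area of P4's cell: 897.2793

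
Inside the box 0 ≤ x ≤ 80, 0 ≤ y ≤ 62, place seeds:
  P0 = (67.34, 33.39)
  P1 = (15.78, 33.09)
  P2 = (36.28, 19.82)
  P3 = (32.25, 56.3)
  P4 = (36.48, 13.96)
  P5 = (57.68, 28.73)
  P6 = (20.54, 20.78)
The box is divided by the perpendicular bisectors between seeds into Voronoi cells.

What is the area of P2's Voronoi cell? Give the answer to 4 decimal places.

1. box [0,80]×[0,62]: [(0, 0) (80, 0) (80, 62) (0, 62)]
2. ⊥bis P2·P0 via (51.81,26.605): [(0, 0) (63.4336, 0) (36.3461, 62) (0, 62)]  |A|=3093.1701
3. ⊥bis P2·P1 via (26.03,26.455): [(8.9052, 0) (63.4336, 0) (41.4608, 50.2931)]  |A|=1371.1998
4. ⊥bis P2·P3 via (34.265,38.06): [(33.4864, 37.974) (8.9052, 0) (63.4336, 0) (46.228, 39.3816)]  |A|=1298.3302
5. ⊥bis P2·P4 via (36.38,16.89): [(33.4864, 37.974) (19.4647, 16.3127) (55.7654, 17.5516) (46.228, 39.3816)]  |A|=530.2598
6. ⊥bis P2·P5 via (46.98,24.275): [(40.9338, 38.7967) (33.4864, 37.974) (19.4647, 16.3127) (49.8632, 17.3502)]  |A|=405.495
7. ⊥bis P2·P6 via (28.41,20.3): [(40.9338, 38.7967) (33.4864, 37.974) (29.072, 31.1544) (28.185, 16.6103) (49.8632, 17.3502)]  |A|=342.2127
8. canonical 5-gon: [(40.9338, 38.7967) (33.4864, 37.974) (29.072, 31.1544) (28.185, 16.6103) (49.8632, 17.3502)]
9. shoelace: 342.2127

Area of P2's cell: 342.2127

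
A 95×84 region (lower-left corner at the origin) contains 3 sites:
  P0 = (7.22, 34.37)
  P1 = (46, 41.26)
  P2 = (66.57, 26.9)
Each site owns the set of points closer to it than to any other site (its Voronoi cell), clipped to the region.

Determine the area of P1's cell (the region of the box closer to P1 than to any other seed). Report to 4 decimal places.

1. box [0,95]×[0,84]: [(0, 0) (95, 0) (95, 84) (0, 84)]
2. ⊥bis P1·P0 via (26.61,37.815): [(33.3285, 0) (95, 0) (95, 84) (18.4044, 84)]  |A|=5807.2177
3. ⊥bis P1·P2 via (56.285,34.08): [(33.1592, 0.9534) (91.1344, 84) (18.4044, 84)]  |A|=3019.9904
4. canonical 3-gon: [(33.1592, 0.9534) (91.1344, 84) (18.4044, 84)]
5. shoelace: 3019.9904

Area of P1's cell: 3019.9904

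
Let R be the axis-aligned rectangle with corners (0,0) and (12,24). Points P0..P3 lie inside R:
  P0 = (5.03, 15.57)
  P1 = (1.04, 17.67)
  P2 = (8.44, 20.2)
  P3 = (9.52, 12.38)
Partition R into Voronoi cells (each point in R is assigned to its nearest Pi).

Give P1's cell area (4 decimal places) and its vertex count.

1. box [0,12]×[0,24]: [(0, 0) (12, 0) (12, 24) (0, 24)]
2. ⊥bis P1·P0 via (3.035,16.62): [(0, 10.8535) (6.9192, 24) (0, 24)]  |A|=45.4817
3. ⊥bis P1·P2 via (4.74,18.935): [(0, 10.8535) (4.5484, 19.4954) (3.0083, 24) (0, 24)]  |A|=36.6733
4. ⊥bis P1·P3 via (5.28,15.025): [(0, 10.8535) (4.5484, 19.4954) (3.0083, 24) (0, 24)]  |A|=36.6733
5. canonical 4-gon: [(0, 10.8535) (4.5484, 19.4954) (3.0083, 24) (0, 24)]
6. shoelace: 36.6733

Area of P1's cell: 36.6733 (4 vertices)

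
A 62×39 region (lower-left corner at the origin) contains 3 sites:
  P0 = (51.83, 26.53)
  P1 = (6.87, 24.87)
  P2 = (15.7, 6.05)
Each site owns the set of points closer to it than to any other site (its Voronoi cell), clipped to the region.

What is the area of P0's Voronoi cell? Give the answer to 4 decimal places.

Area of P0's cell: 1112.2398

1. box [0,62]×[0,39]: [(0, 0) (62, 0) (62, 39) (0, 39)]
2. ⊥bis P0·P1 via (29.35,25.7): [(30.2989, 0) (62, 0) (62, 39) (28.8589, 39)]  |A|=1264.4223
3. ⊥bis P0·P2 via (33.765,16.29): [(29.414, 23.9658) (42.9989, 0) (62, 0) (62, 39) (28.8589, 39)]  |A|=1112.2398
4. canonical 5-gon: [(29.414, 23.9658) (42.9989, 0) (62, 0) (62, 39) (28.8589, 39)]
5. shoelace: 1112.2398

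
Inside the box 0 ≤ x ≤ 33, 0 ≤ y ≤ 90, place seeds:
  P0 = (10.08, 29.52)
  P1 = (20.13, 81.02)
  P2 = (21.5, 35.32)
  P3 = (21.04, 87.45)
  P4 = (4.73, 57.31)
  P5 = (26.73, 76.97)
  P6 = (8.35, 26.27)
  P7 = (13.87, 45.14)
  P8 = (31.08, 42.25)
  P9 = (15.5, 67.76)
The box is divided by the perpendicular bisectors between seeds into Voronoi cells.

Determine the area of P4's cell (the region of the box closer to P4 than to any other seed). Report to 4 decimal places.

Area of P4's cell: 231.4703

1. box [0,33]×[0,90]: [(0, 0) (33, 0) (33, 90) (0, 90)]
2. ⊥bis P4·P0 via (7.405,43.415): [(0, 41.9894) (33, 48.3424) (33, 90) (0, 90)]  |A|=1479.5244
3. ⊥bis P4·P1 via (12.43,69.165): [(0, 77.2385) (0, 41.9894) (33, 48.3424) (33, 55.8045)]  |A|=704.7331
4. ⊥bis P4·P2 via (13.115,46.315): [(28.9811, 58.4148) (0, 77.2385) (0, 41.9894) (9.9564, 43.9062)]  |A|=564.7721
5. ⊥bis P4·P3 via (12.885,72.38): [(28.9811, 58.4148) (0, 77.2385) (0, 41.9894) (9.9564, 43.9062)]  |A|=564.7721
6. ⊥bis P4·P5 via (15.73,67.14): [(25.7376, 55.9412) (15.9822, 66.8578) (0, 77.2385) (0, 41.9894) (9.9564, 43.9062)]  |A|=535.0029
7. ⊥bis P4·P6 via (6.54,41.79): [(25.7376, 55.9412) (15.9822, 66.8578) (0, 77.2385) (0, 41.9894) (9.9564, 43.9062)]  |A|=535.0029
8. ⊥bis P4·P7 via (9.3,51.225): [(21.6581, 60.5063) (15.9822, 66.8578) (0, 77.2385) (0, 44.2404)]  |A|=378.6332
9. ⊥bis P4·P8 via (17.905,49.78): [(21.6581, 60.5063) (15.9822, 66.8578) (0, 77.2385) (0, 44.2404)]  |A|=378.6332
10. ⊥bis P4·P9 via (10.115,62.535): [(16.1195, 56.3466) (0, 72.9597) (0, 44.2404)]  |A|=231.4703
11. canonical 3-gon: [(16.1195, 56.3466) (0, 72.9597) (0, 44.2404)]
12. shoelace: 231.4703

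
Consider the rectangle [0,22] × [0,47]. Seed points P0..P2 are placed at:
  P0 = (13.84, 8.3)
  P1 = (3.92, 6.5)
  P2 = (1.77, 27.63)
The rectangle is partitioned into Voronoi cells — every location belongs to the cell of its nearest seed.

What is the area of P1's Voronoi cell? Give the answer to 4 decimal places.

Area of P1's cell: 148.5343

1. box [0,22]×[0,47]: [(0, 0) (22, 0) (22, 47) (0, 47)]
2. ⊥bis P1·P0 via (8.88,7.4): [(0, 0) (10.2227, 0) (1.6945, 47) (0, 47)]  |A|=280.0556
3. ⊥bis P1·P2 via (2.845,17.065): [(0, 16.7755) (0, 0) (10.2227, 0) (7.0487, 17.4927)]  |A|=148.5343
4. canonical 4-gon: [(0, 16.7755) (0, 0) (10.2227, 0) (7.0487, 17.4927)]
5. shoelace: 148.5343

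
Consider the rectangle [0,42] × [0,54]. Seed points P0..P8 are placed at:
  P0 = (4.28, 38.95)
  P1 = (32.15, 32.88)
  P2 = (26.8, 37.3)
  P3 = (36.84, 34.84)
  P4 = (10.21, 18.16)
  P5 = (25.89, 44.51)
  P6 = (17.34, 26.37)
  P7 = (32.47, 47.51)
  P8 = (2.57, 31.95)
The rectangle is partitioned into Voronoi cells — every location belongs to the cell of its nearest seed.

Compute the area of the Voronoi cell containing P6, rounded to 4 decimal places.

1. box [0,42]×[0,54]: [(0, 0) (42, 0) (42, 54) (0, 54)]
2. ⊥bis P6·P0 via (10.81,32.66): [(0, 21.4375) (0, 0) (42, 0) (42, 54) (31.3657, 54)]  |A|=1757.3281
3. ⊥bis P6·P1 via (24.745,29.625): [(19.4625, 41.6426) (0, 21.4375) (0, 0) (37.7672, 0)]  |A|=994.9755
4. ⊥bis P6·P2 via (22.07,31.835): [(24.8197, 29.4551) (15.496, 37.5248) (0, 21.4375) (0, 0) (37.7672, 0)]  |A|=959.7754
5. ⊥bis P6·P3 via (27.09,30.605): [(24.8197, 29.4551) (15.496, 37.5248) (0, 21.4375) (0, 0) (37.7672, 0)]  |A|=959.7754
6. ⊥bis P6·P4 via (13.775,22.265): [(36.7513, 2.3112) (24.8197, 29.4551) (15.496, 37.5248) (6.7085, 28.402)]  |A|=330.0736
7. ⊥bis P6·P5 via (21.615,35.44): [(36.7513, 2.3112) (24.8197, 29.4551) (15.496, 37.5248) (6.7085, 28.402)]  |A|=330.0736
8. ⊥bis P6·P7 via (24.905,36.94): [(36.7513, 2.3112) (24.8197, 29.4551) (15.496, 37.5248) (6.7085, 28.402)]  |A|=330.0736
9. ⊥bis P6·P8 via (9.955,29.16): [(8.9373, 26.4663) (36.7513, 2.3112) (24.8197, 29.4551) (15.496, 37.5248) (11.5788, 33.4581)]  |A|=319.7251
10. canonical 5-gon: [(8.9373, 26.4663) (36.7513, 2.3112) (24.8197, 29.4551) (15.496, 37.5248) (11.5788, 33.4581)]
11. shoelace: 319.7251

Area of P6's cell: 319.7251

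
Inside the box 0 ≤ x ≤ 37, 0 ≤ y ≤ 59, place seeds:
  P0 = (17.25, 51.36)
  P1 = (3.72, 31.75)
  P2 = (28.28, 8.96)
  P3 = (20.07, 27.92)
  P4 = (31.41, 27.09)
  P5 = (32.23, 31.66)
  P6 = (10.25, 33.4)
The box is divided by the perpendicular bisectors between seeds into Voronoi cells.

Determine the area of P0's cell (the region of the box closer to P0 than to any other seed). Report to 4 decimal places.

1. box [0,37]×[0,59]: [(0, 0) (37, 0) (37, 59) (0, 59)]
2. ⊥bis P0·P1 via (10.485,41.555): [(0, 48.7892) (37, 23.2609) (37, 59) (0, 59)]  |A|=850.0743
3. ⊥bis P0·P2 via (22.765,30.16): [(0, 48.7892) (25.8409, 30.9602) (37, 33.8631) (37, 59) (0, 59)]  |A|=790.9184
4. ⊥bis P0·P3 via (18.66,39.64): [(0, 48.7892) (14.0623, 39.0869) (37, 41.8464) (37, 59) (0, 59)]  |A|=636.9188
5. ⊥bis P0·P4 via (24.33,39.225): [(0, 48.7892) (14.0623, 39.0869) (26.699, 40.6071) (37, 46.6171) (37, 59) (0, 59)]  |A|=612.3473
6. ⊥bis P0·P5 via (24.74,41.51): [(0, 48.7892) (14.0623, 39.0869) (22.9613, 40.1575) (37, 50.8326) (37, 59) (0, 59)]  |A|=573.842
7. ⊥bis P0·P6 via (13.75,42.38): [(0, 48.7892) (3.4978, 46.3758) (20.28, 39.8349) (22.9613, 40.1575) (37, 50.8326) (37, 59) (0, 59)]  |A|=547.2302
8. canonical 7-gon: [(0, 48.7892) (3.4978, 46.3758) (20.28, 39.8349) (22.9613, 40.1575) (37, 50.8326) (37, 59) (0, 59)]
9. shoelace: 547.2302

Area of P0's cell: 547.2302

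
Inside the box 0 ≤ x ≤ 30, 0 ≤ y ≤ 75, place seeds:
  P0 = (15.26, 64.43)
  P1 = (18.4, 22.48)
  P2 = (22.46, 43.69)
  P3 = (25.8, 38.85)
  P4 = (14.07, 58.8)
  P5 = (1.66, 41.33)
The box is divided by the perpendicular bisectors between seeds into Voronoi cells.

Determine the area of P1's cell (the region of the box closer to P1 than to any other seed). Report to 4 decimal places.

1. box [0,30]×[0,75]: [(0, 0) (30, 0) (30, 75) (0, 75)]
2. ⊥bis P1·P0 via (16.83,43.455): [(0, 42.1953) (0, 0) (30, 0) (30, 44.4408)]  |A|=1299.5407
3. ⊥bis P1·P2 via (20.43,33.085): [(0, 36.9957) (0, 0) (30, 0) (30, 31.2531)]  |A|=1023.7322
4. ⊥bis P1·P3 via (22.1,30.665): [(14.0413, 34.3079) (0, 36.9957) (0, 0) (30, 0) (30, 27.0938)]  |A|=990.5437
5. ⊥bis P1·P4 via (16.235,40.64): [(14.0413, 34.3079) (0, 36.9957) (0, 0) (30, 0) (30, 27.0938)]  |A|=990.5437
6. ⊥bis P1·P5 via (10.03,31.905): [(14.0413, 34.3079) (12.9673, 34.5135) (0, 22.9977) (0, 0) (30, 0) (30, 27.0938)]  |A|=899.7858
7. canonical 6-gon: [(14.0413, 34.3079) (12.9673, 34.5135) (0, 22.9977) (0, 0) (30, 0) (30, 27.0938)]
8. shoelace: 899.7858

Area of P1's cell: 899.7858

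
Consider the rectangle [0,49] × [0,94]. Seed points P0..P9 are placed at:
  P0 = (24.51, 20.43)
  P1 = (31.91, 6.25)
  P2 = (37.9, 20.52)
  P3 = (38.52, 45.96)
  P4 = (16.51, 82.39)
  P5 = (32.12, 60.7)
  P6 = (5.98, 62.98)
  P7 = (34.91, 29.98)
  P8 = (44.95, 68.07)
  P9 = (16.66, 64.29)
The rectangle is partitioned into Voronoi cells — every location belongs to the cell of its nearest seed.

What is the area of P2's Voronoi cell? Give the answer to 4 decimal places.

1. box [0,49]×[0,94]: [(0, 0) (49, 0) (49, 94) (0, 94)]
2. ⊥bis P2·P0 via (31.205,20.475): [(31.3426, 0) (49, 0) (49, 94) (30.7108, 94)]  |A|=1689.4889
3. ⊥bis P2·P1 via (34.905,13.385): [(31.2423, 14.9225) (49, 7.4685) (49, 94) (30.7108, 94)]  |A|=1491.4319
4. ⊥bis P2·P3 via (38.21,33.24): [(31.118, 33.4128) (31.2423, 14.9225) (49, 7.4685) (49, 32.977)]  |A|=391.7817
5. ⊥bis P2·P4 via (27.205,51.455): [(31.118, 33.4128) (31.2423, 14.9225) (49, 7.4685) (49, 32.977)]  |A|=391.7817
6. ⊥bis P2·P5 via (35.01,40.61): [(31.118, 33.4128) (31.2423, 14.9225) (49, 7.4685) (49, 32.977)]  |A|=391.7817
7. ⊥bis P2·P6 via (21.94,41.75): [(31.118, 33.4128) (31.2423, 14.9225) (49, 7.4685) (49, 32.977)]  |A|=391.7817
8. ⊥bis P2·P7 via (36.405,25.25): [(31.184, 23.5998) (31.2423, 14.9225) (49, 7.4685) (49, 29.2309)]  |A|=270.6871
9. ⊥bis P2·P8 via (41.425,44.295): [(31.184, 23.5998) (31.2423, 14.9225) (49, 7.4685) (49, 29.2309)]  |A|=270.6871
10. ⊥bis P2·P9 via (27.28,42.405): [(31.184, 23.5998) (31.2423, 14.9225) (49, 7.4685) (49, 29.2309)]  |A|=270.6871
11. canonical 4-gon: [(31.184, 23.5998) (31.2423, 14.9225) (49, 7.4685) (49, 29.2309)]
12. shoelace: 270.6871

Area of P2's cell: 270.6871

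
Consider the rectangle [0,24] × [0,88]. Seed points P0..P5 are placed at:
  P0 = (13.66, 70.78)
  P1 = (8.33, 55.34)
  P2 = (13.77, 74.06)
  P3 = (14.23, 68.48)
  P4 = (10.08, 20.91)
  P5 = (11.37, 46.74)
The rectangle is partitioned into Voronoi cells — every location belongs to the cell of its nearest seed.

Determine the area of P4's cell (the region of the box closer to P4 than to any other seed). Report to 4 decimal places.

1. box [0,24]×[0,88]: [(0, 0) (24, 0) (24, 88) (0, 88)]
2. ⊥bis P4·P0 via (11.87,45.845): [(0, 46.6971) (0, 0) (24, 0) (24, 44.9742)]  |A|=1100.056
3. ⊥bis P4·P1 via (9.205,38.125): [(0, 37.6571) (0, 0) (24, 0) (24, 38.877)]  |A|=918.4095
4. ⊥bis P4·P2 via (11.925,47.485): [(0, 37.6571) (0, 0) (24, 0) (24, 38.877)]  |A|=918.4095
5. ⊥bis P4·P3 via (12.155,44.695): [(0, 37.6571) (0, 0) (24, 0) (24, 38.877)]  |A|=918.4095
6. ⊥bis P4·P5 via (10.725,33.825): [(0, 34.3606) (0, 0) (24, 0) (24, 33.162)]  |A|=810.2718
7. canonical 4-gon: [(0, 34.3606) (0, 0) (24, 0) (24, 33.162)]
8. shoelace: 810.2718

Area of P4's cell: 810.2718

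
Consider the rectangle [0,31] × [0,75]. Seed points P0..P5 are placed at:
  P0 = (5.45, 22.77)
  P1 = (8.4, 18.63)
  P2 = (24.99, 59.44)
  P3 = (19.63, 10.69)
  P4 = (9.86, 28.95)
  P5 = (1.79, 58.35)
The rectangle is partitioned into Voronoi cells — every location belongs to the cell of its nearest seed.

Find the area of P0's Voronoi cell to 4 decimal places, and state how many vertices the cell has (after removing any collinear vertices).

Area of P0's cell: 84.8511 (3 vertices)

1. box [0,31]×[0,75]: [(0, 0) (31, 0) (31, 75) (0, 75)]
2. ⊥bis P0·P1 via (6.925,20.7): [(0, 15.7655) (31, 37.8549) (31, 75) (0, 75)]  |A|=1493.8836
3. ⊥bis P0·P2 via (15.22,41.105): [(0, 49.2151) (0, 15.7655) (26.8581, 34.9035)]  |A|=449.1963
4. ⊥bis P0·P3 via (12.54,16.73): [(0, 49.2151) (0, 15.7655) (26.8581, 34.9035)]  |A|=449.1963
5. ⊥bis P0·P4 via (7.655,25.86): [(0, 31.3225) (0, 15.7655) (10.9084, 23.5384)]  |A|=84.8511
6. ⊥bis P0·P5 via (3.62,40.56): [(0, 31.3225) (0, 15.7655) (10.9084, 23.5384)]  |A|=84.8511
7. canonical 3-gon: [(0, 31.3225) (0, 15.7655) (10.9084, 23.5384)]
8. shoelace: 84.8511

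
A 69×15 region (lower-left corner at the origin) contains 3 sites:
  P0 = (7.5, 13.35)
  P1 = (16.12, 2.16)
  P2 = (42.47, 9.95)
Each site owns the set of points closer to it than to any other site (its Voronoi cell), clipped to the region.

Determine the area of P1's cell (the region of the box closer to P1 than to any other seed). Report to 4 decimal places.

Area of P1's cell: 260.8325

1. box [0,69]×[0,15]: [(0, 0) (69, 0) (69, 15) (0, 15)]
2. ⊥bis P1·P0 via (11.81,7.755): [(1.7429, 0) (69, 0) (69, 15) (21.2151, 15)]  |A|=862.8154
3. ⊥bis P1·P2 via (29.295,6.055): [(1.7429, 0) (31.0851, 0) (26.6505, 15) (21.2151, 15)]  |A|=260.8325
4. canonical 4-gon: [(1.7429, 0) (31.0851, 0) (26.6505, 15) (21.2151, 15)]
5. shoelace: 260.8325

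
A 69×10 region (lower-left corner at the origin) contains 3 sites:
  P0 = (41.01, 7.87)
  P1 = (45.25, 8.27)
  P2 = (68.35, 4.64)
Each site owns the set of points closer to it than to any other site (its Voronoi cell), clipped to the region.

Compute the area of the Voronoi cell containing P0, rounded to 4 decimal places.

Area of P0's cell: 434.1962

1. box [0,69]×[0,10]: [(0, 0) (69, 0) (69, 10) (0, 10)]
2. ⊥bis P0·P1 via (43.13,8.07): [(0, 0) (43.8913, 0) (42.9479, 10) (0, 10)]  |A|=434.1962
3. ⊥bis P0·P2 via (54.68,6.255): [(0, 0) (43.8913, 0) (42.9479, 10) (0, 10)]  |A|=434.1962
4. canonical 4-gon: [(0, 0) (43.8913, 0) (42.9479, 10) (0, 10)]
5. shoelace: 434.1962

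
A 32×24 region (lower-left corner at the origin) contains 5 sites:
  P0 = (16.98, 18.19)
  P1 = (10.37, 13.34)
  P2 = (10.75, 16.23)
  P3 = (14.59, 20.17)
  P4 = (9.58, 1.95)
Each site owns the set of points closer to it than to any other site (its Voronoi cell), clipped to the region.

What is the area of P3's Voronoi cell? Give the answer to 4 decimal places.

Area of P3's cell: 45.9808

1. box [0,32]×[0,24]: [(0, 0) (32, 0) (32, 24) (0, 24)]
2. ⊥bis P3·P0 via (15.785,19.18): [(0, 0.1264) (19.7781, 24) (0, 24)]  |A|=236.0878
3. ⊥bis P3·P1 via (12.48,16.755): [(13.3372, 16.2254) (19.7781, 24) (0.7541, 24)]  |A|=73.9526
4. ⊥bis P3·P2 via (12.67,18.2): [(13.9443, 16.9581) (19.7781, 24) (6.719, 24)]  |A|=45.9808
5. ⊥bis P3·P4 via (12.085,11.06): [(13.9443, 16.9581) (19.7781, 24) (6.719, 24)]  |A|=45.9808
6. canonical 3-gon: [(13.9443, 16.9581) (19.7781, 24) (6.719, 24)]
7. shoelace: 45.9808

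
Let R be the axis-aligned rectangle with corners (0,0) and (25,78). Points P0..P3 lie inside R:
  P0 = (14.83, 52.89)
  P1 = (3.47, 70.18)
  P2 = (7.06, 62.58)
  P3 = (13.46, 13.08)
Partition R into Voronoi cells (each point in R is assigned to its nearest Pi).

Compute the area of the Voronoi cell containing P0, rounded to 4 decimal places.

1. box [0,25]×[0,78]: [(0, 0) (25, 0) (25, 78) (0, 78)]
2. ⊥bis P0·P1 via (9.15,61.535): [(0, 55.5232) (0, 0) (25, 0) (25, 71.9489)]  |A|=1593.401
3. ⊥bis P0·P2 via (10.945,57.735): [(0, 48.9587) (0, 0) (25, 0) (25, 69.0051)]  |A|=1474.5472
4. ⊥bis P0·P3 via (14.145,32.985): [(0, 48.9587) (0, 33.4718) (25, 32.6114) (25, 69.0051)]  |A|=648.507
5. canonical 4-gon: [(0, 48.9587) (0, 33.4718) (25, 32.6114) (25, 69.0051)]
6. shoelace: 648.507

Area of P0's cell: 648.5070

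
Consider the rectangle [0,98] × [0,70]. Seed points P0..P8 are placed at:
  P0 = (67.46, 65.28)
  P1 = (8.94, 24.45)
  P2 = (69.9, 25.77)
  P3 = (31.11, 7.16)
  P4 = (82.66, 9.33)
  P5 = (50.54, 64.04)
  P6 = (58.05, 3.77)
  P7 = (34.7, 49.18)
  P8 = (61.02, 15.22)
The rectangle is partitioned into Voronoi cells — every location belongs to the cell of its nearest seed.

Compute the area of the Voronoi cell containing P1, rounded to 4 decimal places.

1. box [0,98]×[0,70]: [(0, 0) (98, 0) (98, 70) (0, 70)]
2. ⊥bis P1·P0 via (38.2,44.865): [(0, 0) (69.5028, 0) (20.6631, 70) (0, 70)]  |A|=3155.8038
3. ⊥bis P1·P2 via (39.42,25.11): [(0, 0) (39.9637, 0) (39.0176, 43.6932) (20.6631, 70) (0, 70)]  |A|=2510.4767
4. ⊥bis P1·P3 via (20.025,15.805): [(0, 0) (7.699, 0) (39.0921, 40.2537) (39.0176, 43.6932) (20.6631, 70) (0, 70)]  |A|=1861.0893
5. ⊥bis P1·P4 via (45.8,16.89): [(0, 0) (7.699, 0) (39.0921, 40.2537) (39.0176, 43.6932) (20.6631, 70) (0, 70)]  |A|=1861.0893
6. ⊥bis P1·P5 via (29.74,44.245): [(0, 0) (7.699, 0) (36.5908, 37.0464) (5.2294, 70) (0, 70)]  |A|=1509.451
7. ⊥bis P1·P6 via (33.495,14.11): [(0, 0) (7.699, 0) (36.5908, 37.0464) (5.2294, 70) (0, 70)]  |A|=1509.451
8. ⊥bis P1·P7 via (21.82,36.815): [(0, 59.5438) (0, 0) (7.699, 0) (29.8704, 28.4293)]  |A|=998.7376
9. ⊥bis P1·P8 via (34.98,19.835): [(0, 59.5438) (0, 0) (7.699, 0) (29.8704, 28.4293)]  |A|=998.7376
10. canonical 4-gon: [(0, 59.5438) (0, 0) (7.699, 0) (29.8704, 28.4293)]
11. shoelace: 998.7376

Area of P1's cell: 998.7376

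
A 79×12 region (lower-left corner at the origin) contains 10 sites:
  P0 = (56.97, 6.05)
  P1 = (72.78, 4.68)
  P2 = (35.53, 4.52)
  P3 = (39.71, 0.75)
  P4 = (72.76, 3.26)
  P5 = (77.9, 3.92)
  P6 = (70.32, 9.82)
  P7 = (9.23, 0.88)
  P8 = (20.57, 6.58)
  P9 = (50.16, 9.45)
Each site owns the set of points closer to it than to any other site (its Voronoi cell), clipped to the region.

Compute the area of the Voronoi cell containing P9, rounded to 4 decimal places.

Area of P9's cell: 98.1728

1. box [0,79]×[0,12]: [(0, 0) (79, 0) (79, 12) (0, 12)]
2. ⊥bis P9·P0 via (53.565,7.75): [(0, 0) (49.6957, 0) (55.6869, 12) (0, 12)]  |A|=632.2954
3. ⊥bis P9·P1 via (61.47,7.065): [(0, 0) (49.6957, 0) (55.6869, 12) (0, 12)]  |A|=632.2954
4. ⊥bis P9·P2 via (42.845,6.985): [(45.1988, 0) (49.6957, 0) (55.6869, 12) (41.1551, 12)]  |A|=114.1723
5. ⊥bis P9·P3 via (44.935,5.1): [(42.4909, 8.0357) (49.1809, 0) (49.6957, 0) (55.6869, 12) (41.1551, 12)]  |A|=98.1728
6. ⊥bis P9·P4 via (61.46,6.355): [(42.4909, 8.0357) (49.1809, 0) (49.6957, 0) (55.6869, 12) (41.1551, 12)]  |A|=98.1728
7. ⊥bis P9·P5 via (64.03,6.685): [(42.4909, 8.0357) (49.1809, 0) (49.6957, 0) (55.6869, 12) (41.1551, 12)]  |A|=98.1728
8. ⊥bis P9·P6 via (60.24,9.635): [(42.4909, 8.0357) (49.1809, 0) (49.6957, 0) (55.6869, 12) (41.1551, 12)]  |A|=98.1728
9. ⊥bis P9·P7 via (29.695,5.165): [(42.4909, 8.0357) (49.1809, 0) (49.6957, 0) (55.6869, 12) (41.1551, 12)]  |A|=98.1728
10. ⊥bis P9·P8 via (35.365,8.015): [(42.4909, 8.0357) (49.1809, 0) (49.6957, 0) (55.6869, 12) (41.1551, 12)]  |A|=98.1728
11. canonical 5-gon: [(42.4909, 8.0357) (49.1809, 0) (49.6957, 0) (55.6869, 12) (41.1551, 12)]
12. shoelace: 98.1728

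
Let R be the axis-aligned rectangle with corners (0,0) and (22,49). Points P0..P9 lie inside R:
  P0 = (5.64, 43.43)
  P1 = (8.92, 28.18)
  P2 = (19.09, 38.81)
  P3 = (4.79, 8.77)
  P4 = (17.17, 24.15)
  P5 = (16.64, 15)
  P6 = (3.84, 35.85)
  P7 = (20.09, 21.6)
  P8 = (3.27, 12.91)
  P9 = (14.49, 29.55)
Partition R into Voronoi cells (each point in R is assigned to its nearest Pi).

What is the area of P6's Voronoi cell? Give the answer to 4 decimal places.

Area of P6's cell: 88.9174

1. box [0,22]×[0,49]: [(0, 0) (22, 0) (22, 49) (0, 49)]
2. ⊥bis P6·P0 via (4.74,39.64): [(0, 40.7656) (0, 0) (22, 0) (22, 35.5413)]  |A|=839.376
3. ⊥bis P6·P1 via (6.38,32.015): [(14.4214, 37.341) (0, 40.7656) (0, 27.7894)]  |A|=93.5675
4. ⊥bis P6·P2 via (11.465,37.33): [(11.7999, 35.6047) (11.3199, 38.0775) (0, 40.7656) (0, 27.7894)]  |A|=89.9096
5. ⊥bis P6·P3 via (4.315,22.31): [(11.7999, 35.6047) (11.3199, 38.0775) (0, 40.7656) (0, 27.7894)]  |A|=89.9096
6. ⊥bis P6·P4 via (10.505,30): [(11.7999, 35.6047) (11.3199, 38.0775) (0, 40.7656) (0, 27.7894)]  |A|=89.9096
7. ⊥bis P6·P5 via (10.24,25.425): [(11.7999, 35.6047) (11.3199, 38.0775) (0, 40.7656) (0, 27.7894)]  |A|=89.9096
8. ⊥bis P6·P7 via (11.965,28.725): [(11.7999, 35.6047) (11.3199, 38.0775) (0, 40.7656) (0, 27.7894)]  |A|=89.9096
9. ⊥bis P6·P8 via (3.555,24.38): [(11.7999, 35.6047) (11.3199, 38.0775) (0, 40.7656) (0, 27.7894)]  |A|=89.9096
10. ⊥bis P6·P9 via (9.165,32.7): [(10.2928, 34.6065) (11.5734, 36.7714) (11.3199, 38.0775) (0, 40.7656) (0, 27.7894)]  |A|=88.9174
11. canonical 5-gon: [(10.2928, 34.6065) (11.5734, 36.7714) (11.3199, 38.0775) (0, 40.7656) (0, 27.7894)]
12. shoelace: 88.9174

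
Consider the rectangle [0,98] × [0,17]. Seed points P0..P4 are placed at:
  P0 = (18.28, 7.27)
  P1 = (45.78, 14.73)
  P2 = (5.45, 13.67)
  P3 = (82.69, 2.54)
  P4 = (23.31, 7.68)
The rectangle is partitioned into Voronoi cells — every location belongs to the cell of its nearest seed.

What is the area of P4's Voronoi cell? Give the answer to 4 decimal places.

Area of P4's cell: 249.5982

1. box [0,98]×[0,17]: [(0, 0) (98, 0) (98, 17) (0, 17)]
2. ⊥bis P4·P0 via (20.795,7.475): [(21.4043, 0) (98, 0) (98, 17) (20.0186, 17)]  |A|=1313.9053
3. ⊥bis P4·P1 via (34.545,11.205): [(21.4043, 0) (38.0606, 0) (32.7268, 17) (20.0186, 17)]  |A|=249.5982
4. ⊥bis P4·P2 via (14.38,10.675): [(21.4043, 0) (38.0606, 0) (32.7268, 17) (20.0186, 17)]  |A|=249.5982
5. ⊥bis P4·P3 via (53,5.11): [(21.4043, 0) (38.0606, 0) (32.7268, 17) (20.0186, 17)]  |A|=249.5982
6. canonical 4-gon: [(21.4043, 0) (38.0606, 0) (32.7268, 17) (20.0186, 17)]
7. shoelace: 249.5982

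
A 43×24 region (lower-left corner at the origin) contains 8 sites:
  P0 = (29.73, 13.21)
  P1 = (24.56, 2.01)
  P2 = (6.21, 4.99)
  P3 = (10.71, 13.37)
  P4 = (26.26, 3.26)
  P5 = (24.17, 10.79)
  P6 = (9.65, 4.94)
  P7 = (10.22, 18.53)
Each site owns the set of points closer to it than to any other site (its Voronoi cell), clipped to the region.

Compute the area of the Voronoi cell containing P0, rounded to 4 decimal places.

1. box [0,43]×[0,24]: [(0, 0) (43, 0) (43, 24) (0, 24)]
2. ⊥bis P0·P1 via (27.145,7.61): [(0, 20.1403) (43, 0.2912) (43, 24) (0, 24)]  |A|=592.7218
3. ⊥bis P0·P2 via (17.97,9.1): [(16.826, 12.3733) (43, 0.2912) (43, 24) (12.7626, 24)]  |A|=486.057
4. ⊥bis P0·P3 via (20.22,13.29): [(20.1992, 10.8162) (43, 0.2912) (43, 24) (20.3101, 24)]  |A|=419.8589
5. ⊥bis P0·P4 via (27.995,8.235): [(20.2003, 10.9533) (43, 3.0021) (43, 24) (20.3101, 24)]  |A|=387.3862
6. ⊥bis P0·P5 via (26.95,12): [(28.695, 7.9909) (43, 3.0021) (43, 24) (21.727, 24)]  |A|=320.4688
7. ⊥bis P0·P6 via (19.69,9.075): [(28.695, 7.9909) (43, 3.0021) (43, 24) (21.727, 24)]  |A|=320.4688
8. ⊥bis P0·P7 via (19.975,15.87): [(22.0128, 23.3433) (28.695, 7.9909) (43, 3.0021) (43, 24) (22.1919, 24)]  |A|=320.3162
9. canonical 5-gon: [(22.0128, 23.3433) (28.695, 7.9909) (43, 3.0021) (43, 24) (22.1919, 24)]
10. shoelace: 320.3162

Area of P0's cell: 320.3162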